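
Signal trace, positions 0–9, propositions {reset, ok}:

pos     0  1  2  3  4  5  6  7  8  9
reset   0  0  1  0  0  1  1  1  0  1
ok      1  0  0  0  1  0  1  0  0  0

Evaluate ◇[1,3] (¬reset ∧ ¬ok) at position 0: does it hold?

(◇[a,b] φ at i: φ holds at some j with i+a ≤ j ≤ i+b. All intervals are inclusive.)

Check (¬reset ∧ ¬ok) at each j in [1,3]:
  j=1: true
  j=2: false
  j=3: true
Found at j=1 → formula holds.

Holds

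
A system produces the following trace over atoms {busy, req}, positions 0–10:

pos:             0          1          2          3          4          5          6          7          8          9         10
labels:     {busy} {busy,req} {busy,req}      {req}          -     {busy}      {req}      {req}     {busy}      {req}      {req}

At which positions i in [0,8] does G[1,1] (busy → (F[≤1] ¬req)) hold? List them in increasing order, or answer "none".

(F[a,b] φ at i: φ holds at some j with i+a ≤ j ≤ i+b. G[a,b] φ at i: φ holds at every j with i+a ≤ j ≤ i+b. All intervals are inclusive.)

2, 3, 4, 5, 6, 7, 8

Evaluate at each i in [0,8]:
  i=0: ✗ (fails at j=1)
  i=1: ✗ (fails at j=2)
  i=2: ✓ (all of [3,3])
  i=3: ✓ (all of [4,4])
  i=4: ✓ (all of [5,5])
  i=5: ✓ (all of [6,6])
  i=6: ✓ (all of [7,7])
  i=7: ✓ (all of [8,8])
  i=8: ✓ (all of [9,9])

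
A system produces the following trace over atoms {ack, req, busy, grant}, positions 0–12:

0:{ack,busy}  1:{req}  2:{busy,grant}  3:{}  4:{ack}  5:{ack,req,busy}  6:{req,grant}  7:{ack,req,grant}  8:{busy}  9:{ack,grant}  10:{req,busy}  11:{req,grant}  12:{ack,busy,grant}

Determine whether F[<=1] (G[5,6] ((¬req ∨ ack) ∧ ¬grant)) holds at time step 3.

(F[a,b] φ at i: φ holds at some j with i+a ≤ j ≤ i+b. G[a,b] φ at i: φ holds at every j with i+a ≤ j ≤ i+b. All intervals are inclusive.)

False

Check G[5,6] ((¬req ∨ ack) ∧ ¬grant) at each j in [3,4]:
  j=3: fails at 9
  j=4: fails at 9
No position in the window satisfies it → formula fails.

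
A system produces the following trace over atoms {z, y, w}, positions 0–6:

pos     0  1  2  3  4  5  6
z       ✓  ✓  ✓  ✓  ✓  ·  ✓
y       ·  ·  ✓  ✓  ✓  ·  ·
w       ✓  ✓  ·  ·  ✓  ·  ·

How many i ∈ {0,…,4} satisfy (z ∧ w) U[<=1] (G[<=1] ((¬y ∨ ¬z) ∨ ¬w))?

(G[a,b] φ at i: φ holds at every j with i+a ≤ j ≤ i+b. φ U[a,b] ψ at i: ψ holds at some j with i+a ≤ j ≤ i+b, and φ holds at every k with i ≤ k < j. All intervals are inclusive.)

Evaluate at each i in [0,4]:
  i=0: ✓ (rhs at j=0)
  i=1: ✓ (rhs at j=1)
  i=2: ✓ (rhs at j=2)
  i=3: ✗ (no rhs in [3,4])
  i=4: ✓ (rhs at j=5; lhs holds on [4,4])
Positions where it holds: {0, 1, 2, 4} → 4.

4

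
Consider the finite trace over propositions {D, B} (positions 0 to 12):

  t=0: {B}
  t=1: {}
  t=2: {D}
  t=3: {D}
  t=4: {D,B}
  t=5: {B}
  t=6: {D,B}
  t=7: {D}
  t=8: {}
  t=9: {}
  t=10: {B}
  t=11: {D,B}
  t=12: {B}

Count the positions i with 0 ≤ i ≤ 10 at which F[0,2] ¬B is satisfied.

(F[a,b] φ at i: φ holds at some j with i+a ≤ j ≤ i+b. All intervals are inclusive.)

Evaluate at each i in [0,10]:
  i=0: ✓ (witness j=1)
  i=1: ✓ (witness j=1)
  i=2: ✓ (witness j=2)
  i=3: ✓ (witness j=3)
  i=4: ✗ (none in [4,6])
  i=5: ✓ (witness j=7)
  i=6: ✓ (witness j=7)
  i=7: ✓ (witness j=7)
  i=8: ✓ (witness j=8)
  i=9: ✓ (witness j=9)
  i=10: ✗ (none in [10,12])
Positions where it holds: {0, 1, 2, 3, 5, 6, 7, 8, 9} → 9.

9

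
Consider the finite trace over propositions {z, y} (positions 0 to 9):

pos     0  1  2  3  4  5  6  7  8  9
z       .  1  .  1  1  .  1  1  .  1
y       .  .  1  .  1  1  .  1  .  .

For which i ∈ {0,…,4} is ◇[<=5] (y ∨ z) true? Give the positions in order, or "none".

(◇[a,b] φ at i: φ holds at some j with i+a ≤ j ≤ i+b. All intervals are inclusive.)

Evaluate at each i in [0,4]:
  i=0: ✓ (witness j=1)
  i=1: ✓ (witness j=1)
  i=2: ✓ (witness j=2)
  i=3: ✓ (witness j=3)
  i=4: ✓ (witness j=4)

0, 1, 2, 3, 4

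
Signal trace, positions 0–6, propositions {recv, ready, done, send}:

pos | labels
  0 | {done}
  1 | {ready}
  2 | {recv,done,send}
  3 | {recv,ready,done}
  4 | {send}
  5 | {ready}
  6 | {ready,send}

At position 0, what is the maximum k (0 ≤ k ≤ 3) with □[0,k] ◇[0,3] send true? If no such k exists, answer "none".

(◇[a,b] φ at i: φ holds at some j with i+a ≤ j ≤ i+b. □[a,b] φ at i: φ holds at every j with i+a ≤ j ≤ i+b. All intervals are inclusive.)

3

◇[0,3] send must hold from j=0 onward; find where it first fails.
  j=0: holds
  j=1: holds
  j=2: holds
  j=3: holds
Holds through j=3; largest k = 3.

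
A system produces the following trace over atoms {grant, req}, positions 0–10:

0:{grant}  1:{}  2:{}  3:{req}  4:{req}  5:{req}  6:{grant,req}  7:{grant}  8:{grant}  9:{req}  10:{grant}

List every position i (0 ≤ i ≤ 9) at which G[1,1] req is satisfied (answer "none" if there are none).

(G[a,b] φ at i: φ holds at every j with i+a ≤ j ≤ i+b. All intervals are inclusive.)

Evaluate at each i in [0,9]:
  i=0: ✗ (fails at j=1)
  i=1: ✗ (fails at j=2)
  i=2: ✓ (all of [3,3])
  i=3: ✓ (all of [4,4])
  i=4: ✓ (all of [5,5])
  i=5: ✓ (all of [6,6])
  i=6: ✗ (fails at j=7)
  i=7: ✗ (fails at j=8)
  i=8: ✓ (all of [9,9])
  i=9: ✗ (fails at j=10)

2, 3, 4, 5, 8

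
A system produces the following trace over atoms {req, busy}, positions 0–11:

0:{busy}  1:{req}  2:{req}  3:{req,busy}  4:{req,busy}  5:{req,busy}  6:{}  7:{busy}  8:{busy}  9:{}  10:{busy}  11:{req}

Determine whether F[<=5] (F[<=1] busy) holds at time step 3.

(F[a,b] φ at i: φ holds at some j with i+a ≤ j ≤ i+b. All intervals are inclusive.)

Yes

Check F[<=1] busy at each j in [3,8]:
  j=3: holds (witness at 3)
  j=4: holds (witness at 4)
  j=5: holds (witness at 5)
  j=6: holds (witness at 7)
  j=7: holds (witness at 7)
  j=8: holds (witness at 8)
Found at j=3 → formula holds.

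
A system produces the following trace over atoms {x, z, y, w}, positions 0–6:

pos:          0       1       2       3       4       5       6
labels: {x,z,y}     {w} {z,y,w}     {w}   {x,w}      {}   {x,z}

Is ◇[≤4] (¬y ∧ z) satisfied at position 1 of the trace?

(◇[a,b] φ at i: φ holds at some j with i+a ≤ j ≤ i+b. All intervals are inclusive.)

Check (¬y ∧ z) at each j in [1,5]:
  j=1: false
  j=2: false
  j=3: false
  j=4: false
  j=5: false
No position in the window satisfies it → formula fails.

No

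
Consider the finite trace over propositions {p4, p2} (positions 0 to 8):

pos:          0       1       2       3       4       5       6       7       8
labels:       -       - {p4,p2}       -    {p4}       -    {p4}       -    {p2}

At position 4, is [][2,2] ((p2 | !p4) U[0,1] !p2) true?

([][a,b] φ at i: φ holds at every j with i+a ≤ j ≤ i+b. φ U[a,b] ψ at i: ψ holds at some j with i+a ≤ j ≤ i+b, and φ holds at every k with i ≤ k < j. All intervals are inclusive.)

Yes

Check ((p2 | !p4) U[0,1] !p2) at every j in [6,6]:
  j=6: holds
All positions satisfy it → formula holds.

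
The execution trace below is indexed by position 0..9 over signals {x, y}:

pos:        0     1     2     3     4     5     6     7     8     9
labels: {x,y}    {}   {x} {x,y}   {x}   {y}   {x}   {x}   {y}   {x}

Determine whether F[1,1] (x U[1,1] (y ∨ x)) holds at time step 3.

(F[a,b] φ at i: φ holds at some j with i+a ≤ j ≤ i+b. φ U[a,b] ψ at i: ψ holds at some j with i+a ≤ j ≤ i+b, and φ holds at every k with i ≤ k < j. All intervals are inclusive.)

Check (x U[1,1] (y ∨ x)) at each j in [4,4]:
  j=4: holds
Found at j=4 → formula holds.

True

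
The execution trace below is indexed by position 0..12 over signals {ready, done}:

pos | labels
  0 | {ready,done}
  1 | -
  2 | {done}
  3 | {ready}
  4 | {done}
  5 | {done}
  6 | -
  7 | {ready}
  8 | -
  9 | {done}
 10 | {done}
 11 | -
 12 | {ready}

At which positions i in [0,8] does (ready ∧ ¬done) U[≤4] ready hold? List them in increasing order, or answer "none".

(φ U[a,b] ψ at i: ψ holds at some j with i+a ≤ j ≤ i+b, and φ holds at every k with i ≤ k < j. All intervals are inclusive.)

Evaluate at each i in [0,8]:
  i=0: ✓ (rhs at j=0)
  i=1: ✗ (lhs fails at k=1 before rhs at j=3)
  i=2: ✗ (lhs fails at k=2 before rhs at j=3)
  i=3: ✓ (rhs at j=3)
  i=4: ✗ (lhs fails at k=4 before rhs at j=7)
  i=5: ✗ (lhs fails at k=5 before rhs at j=7)
  i=6: ✗ (lhs fails at k=6 before rhs at j=7)
  i=7: ✓ (rhs at j=7)
  i=8: ✗ (lhs fails at k=8 before rhs at j=12)

0, 3, 7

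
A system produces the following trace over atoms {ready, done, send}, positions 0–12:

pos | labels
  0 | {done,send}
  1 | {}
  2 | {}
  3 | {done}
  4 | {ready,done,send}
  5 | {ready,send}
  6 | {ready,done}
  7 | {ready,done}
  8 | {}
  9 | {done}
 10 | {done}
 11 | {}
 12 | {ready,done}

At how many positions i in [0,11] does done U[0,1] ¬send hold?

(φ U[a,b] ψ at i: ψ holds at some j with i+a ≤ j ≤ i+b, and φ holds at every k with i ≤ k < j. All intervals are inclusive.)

Evaluate at each i in [0,11]:
  i=0: ✓ (rhs at j=1; lhs holds on [0,0])
  i=1: ✓ (rhs at j=1)
  i=2: ✓ (rhs at j=2)
  i=3: ✓ (rhs at j=3)
  i=4: ✗ (no rhs in [4,5])
  i=5: ✗ (lhs fails at k=5 before rhs at j=6)
  i=6: ✓ (rhs at j=6)
  i=7: ✓ (rhs at j=7)
  i=8: ✓ (rhs at j=8)
  i=9: ✓ (rhs at j=9)
  i=10: ✓ (rhs at j=10)
  i=11: ✓ (rhs at j=11)
Positions where it holds: {0, 1, 2, 3, 6, 7, 8, 9, 10, 11} → 10.

10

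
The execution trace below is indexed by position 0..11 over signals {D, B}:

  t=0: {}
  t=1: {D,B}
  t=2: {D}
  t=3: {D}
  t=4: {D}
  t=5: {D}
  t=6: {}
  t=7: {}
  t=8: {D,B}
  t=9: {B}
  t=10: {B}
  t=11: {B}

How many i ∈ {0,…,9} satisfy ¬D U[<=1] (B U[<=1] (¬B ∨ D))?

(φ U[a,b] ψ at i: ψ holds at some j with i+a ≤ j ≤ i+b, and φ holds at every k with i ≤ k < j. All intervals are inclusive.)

9

Evaluate at each i in [0,9]:
  i=0: ✓ (rhs at j=0)
  i=1: ✓ (rhs at j=1)
  i=2: ✓ (rhs at j=2)
  i=3: ✓ (rhs at j=3)
  i=4: ✓ (rhs at j=4)
  i=5: ✓ (rhs at j=5)
  i=6: ✓ (rhs at j=6)
  i=7: ✓ (rhs at j=7)
  i=8: ✓ (rhs at j=8)
  i=9: ✗ (no rhs in [9,10])
Positions where it holds: {0, 1, 2, 3, 4, 5, 6, 7, 8} → 9.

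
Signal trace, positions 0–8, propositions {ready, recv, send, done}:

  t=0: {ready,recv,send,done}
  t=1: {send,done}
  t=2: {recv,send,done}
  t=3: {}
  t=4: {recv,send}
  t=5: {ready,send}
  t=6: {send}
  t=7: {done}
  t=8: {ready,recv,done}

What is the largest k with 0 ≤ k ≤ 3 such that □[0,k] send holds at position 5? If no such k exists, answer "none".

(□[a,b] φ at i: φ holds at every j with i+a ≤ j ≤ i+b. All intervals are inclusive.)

1

send must hold from j=5 onward; find where it first fails.
  j=5: holds
  j=6: holds
  j=7: fails
Holds on [5,6], so largest k = 1.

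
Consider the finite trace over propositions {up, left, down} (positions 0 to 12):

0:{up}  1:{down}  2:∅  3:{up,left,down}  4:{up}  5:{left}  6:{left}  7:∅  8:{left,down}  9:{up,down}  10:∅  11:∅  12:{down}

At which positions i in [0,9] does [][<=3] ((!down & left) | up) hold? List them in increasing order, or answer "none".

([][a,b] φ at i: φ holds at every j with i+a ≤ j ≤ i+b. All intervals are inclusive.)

3

Evaluate at each i in [0,9]:
  i=0: ✗ (fails at j=1)
  i=1: ✗ (fails at j=1)
  i=2: ✗ (fails at j=2)
  i=3: ✓ (all of [3,6])
  i=4: ✗ (fails at j=7)
  i=5: ✗ (fails at j=7)
  i=6: ✗ (fails at j=7)
  i=7: ✗ (fails at j=7)
  i=8: ✗ (fails at j=8)
  i=9: ✗ (fails at j=10)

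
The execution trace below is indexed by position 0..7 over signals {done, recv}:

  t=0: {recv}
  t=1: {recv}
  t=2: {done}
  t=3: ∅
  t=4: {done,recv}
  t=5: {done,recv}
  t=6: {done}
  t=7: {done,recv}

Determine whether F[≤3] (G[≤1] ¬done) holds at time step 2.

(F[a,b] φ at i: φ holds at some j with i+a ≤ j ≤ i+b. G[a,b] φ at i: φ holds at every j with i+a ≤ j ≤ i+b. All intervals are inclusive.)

Does not hold

Check G[≤1] ¬done at each j in [2,5]:
  j=2: fails at 2
  j=3: fails at 4
  j=4: fails at 4
  j=5: fails at 5
No position in the window satisfies it → formula fails.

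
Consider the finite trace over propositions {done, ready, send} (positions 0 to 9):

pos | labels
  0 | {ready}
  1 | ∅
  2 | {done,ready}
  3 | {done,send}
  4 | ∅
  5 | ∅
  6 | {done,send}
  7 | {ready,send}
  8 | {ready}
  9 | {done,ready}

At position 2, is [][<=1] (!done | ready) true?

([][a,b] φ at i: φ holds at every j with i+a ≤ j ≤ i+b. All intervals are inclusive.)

False

Check (!done | ready) at every j in [2,3]:
  j=2: true
  j=3: false
Fails at j=3 → formula fails.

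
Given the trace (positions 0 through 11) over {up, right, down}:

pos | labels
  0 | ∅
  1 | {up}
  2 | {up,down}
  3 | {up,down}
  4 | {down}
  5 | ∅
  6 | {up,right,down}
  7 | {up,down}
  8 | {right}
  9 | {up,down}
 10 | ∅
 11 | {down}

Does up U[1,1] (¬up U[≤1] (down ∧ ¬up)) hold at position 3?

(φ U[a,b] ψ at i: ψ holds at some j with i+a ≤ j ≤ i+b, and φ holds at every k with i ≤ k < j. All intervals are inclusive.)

True

Need some j in [4,4] with (¬up U[≤1] (down ∧ ¬up)), and up at every k in [3,j-1].
  j=4: (¬up U[≤1] (down ∧ ¬up)) holds; up holds at every k in [3,3] → satisfied.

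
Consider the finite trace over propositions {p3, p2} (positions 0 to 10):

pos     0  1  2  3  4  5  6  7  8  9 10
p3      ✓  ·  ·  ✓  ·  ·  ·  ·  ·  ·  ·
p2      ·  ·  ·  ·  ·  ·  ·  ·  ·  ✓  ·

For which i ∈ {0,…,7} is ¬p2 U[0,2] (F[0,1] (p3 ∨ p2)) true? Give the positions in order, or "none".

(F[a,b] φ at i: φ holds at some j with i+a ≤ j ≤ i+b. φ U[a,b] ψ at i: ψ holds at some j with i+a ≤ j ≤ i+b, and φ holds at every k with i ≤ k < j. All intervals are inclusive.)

0, 1, 2, 3, 6, 7

Evaluate at each i in [0,7]:
  i=0: ✓ (rhs at j=0)
  i=1: ✓ (rhs at j=2; lhs holds on [1,1])
  i=2: ✓ (rhs at j=2)
  i=3: ✓ (rhs at j=3)
  i=4: ✗ (no rhs in [4,6])
  i=5: ✗ (no rhs in [5,7])
  i=6: ✓ (rhs at j=8; lhs holds on [6,7])
  i=7: ✓ (rhs at j=8; lhs holds on [7,7])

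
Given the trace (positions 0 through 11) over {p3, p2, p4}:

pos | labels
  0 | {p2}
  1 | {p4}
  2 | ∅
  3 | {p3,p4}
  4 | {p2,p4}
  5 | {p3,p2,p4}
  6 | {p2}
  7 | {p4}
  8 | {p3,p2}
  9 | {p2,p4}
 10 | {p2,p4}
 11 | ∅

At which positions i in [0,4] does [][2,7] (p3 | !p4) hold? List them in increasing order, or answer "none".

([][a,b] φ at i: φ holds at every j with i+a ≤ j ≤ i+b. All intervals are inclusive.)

Evaluate at each i in [0,4]:
  i=0: ✗ (fails at j=4)
  i=1: ✗ (fails at j=4)
  i=2: ✗ (fails at j=4)
  i=3: ✗ (fails at j=7)
  i=4: ✗ (fails at j=7)

none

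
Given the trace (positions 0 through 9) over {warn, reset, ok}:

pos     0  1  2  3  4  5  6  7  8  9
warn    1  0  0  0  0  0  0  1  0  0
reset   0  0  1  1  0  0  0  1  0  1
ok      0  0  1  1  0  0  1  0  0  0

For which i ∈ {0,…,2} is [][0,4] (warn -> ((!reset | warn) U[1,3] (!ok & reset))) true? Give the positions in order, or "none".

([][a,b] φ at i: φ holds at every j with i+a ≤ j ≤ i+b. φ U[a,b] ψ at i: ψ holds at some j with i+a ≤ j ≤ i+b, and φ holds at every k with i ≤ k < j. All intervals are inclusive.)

1, 2

Evaluate at each i in [0,2]:
  i=0: ✗ (fails at j=0)
  i=1: ✓ (all of [1,5])
  i=2: ✓ (all of [2,6])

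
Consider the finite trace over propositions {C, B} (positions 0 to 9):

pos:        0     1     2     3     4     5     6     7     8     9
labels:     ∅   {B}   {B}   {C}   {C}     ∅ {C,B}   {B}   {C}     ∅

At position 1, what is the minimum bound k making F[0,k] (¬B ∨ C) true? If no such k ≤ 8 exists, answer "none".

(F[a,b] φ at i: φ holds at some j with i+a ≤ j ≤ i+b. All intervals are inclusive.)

Scan j = 1,2,… for (¬B ∨ C):
  j=1: fails
  j=2: fails
  j=3: holds
First hit at j=3, so smallest k = 3-1 = 2.

2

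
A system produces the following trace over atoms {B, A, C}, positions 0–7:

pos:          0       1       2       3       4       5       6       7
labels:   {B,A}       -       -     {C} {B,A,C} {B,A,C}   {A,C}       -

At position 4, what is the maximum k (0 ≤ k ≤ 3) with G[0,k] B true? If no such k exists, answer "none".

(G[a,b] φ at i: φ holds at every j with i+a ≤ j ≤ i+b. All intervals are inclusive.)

1

B must hold from j=4 onward; find where it first fails.
  j=4: holds
  j=5: holds
  j=6: fails
Holds on [4,5], so largest k = 1.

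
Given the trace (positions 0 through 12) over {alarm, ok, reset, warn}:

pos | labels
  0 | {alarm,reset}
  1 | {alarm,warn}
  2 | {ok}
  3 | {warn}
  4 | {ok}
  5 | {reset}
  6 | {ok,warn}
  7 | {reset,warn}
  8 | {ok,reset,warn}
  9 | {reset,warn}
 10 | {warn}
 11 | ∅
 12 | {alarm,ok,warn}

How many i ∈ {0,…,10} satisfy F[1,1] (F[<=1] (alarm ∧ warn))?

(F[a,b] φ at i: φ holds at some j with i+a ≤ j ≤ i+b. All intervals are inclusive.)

Evaluate at each i in [0,10]:
  i=0: ✓ (witness j=1)
  i=1: ✗ (none in [2,2])
  i=2: ✗ (none in [3,3])
  i=3: ✗ (none in [4,4])
  i=4: ✗ (none in [5,5])
  i=5: ✗ (none in [6,6])
  i=6: ✗ (none in [7,7])
  i=7: ✗ (none in [8,8])
  i=8: ✗ (none in [9,9])
  i=9: ✗ (none in [10,10])
  i=10: ✓ (witness j=11)
Positions where it holds: {0, 10} → 2.

2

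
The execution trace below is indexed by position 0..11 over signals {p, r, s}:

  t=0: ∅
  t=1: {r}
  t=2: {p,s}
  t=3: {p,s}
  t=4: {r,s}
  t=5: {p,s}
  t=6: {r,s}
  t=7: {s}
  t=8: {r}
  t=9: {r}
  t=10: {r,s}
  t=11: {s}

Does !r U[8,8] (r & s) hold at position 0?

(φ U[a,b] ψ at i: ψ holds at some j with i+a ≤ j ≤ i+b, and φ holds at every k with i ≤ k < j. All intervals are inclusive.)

Does not hold

Need some j in [8,8] with (r & s), and !r at every k in [0,j-1].
  j=8: (r & s) false.
No j in the window works → until fails.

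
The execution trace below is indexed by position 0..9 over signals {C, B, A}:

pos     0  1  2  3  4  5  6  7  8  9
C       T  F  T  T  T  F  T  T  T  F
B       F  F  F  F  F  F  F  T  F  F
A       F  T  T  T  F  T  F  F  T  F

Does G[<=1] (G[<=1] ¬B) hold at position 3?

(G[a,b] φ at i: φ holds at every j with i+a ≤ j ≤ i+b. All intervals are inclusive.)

Check G[<=1] ¬B at every j in [3,4]:
  j=3: holds on [3,4]
  j=4: holds on [4,5]
All positions satisfy it → formula holds.

Holds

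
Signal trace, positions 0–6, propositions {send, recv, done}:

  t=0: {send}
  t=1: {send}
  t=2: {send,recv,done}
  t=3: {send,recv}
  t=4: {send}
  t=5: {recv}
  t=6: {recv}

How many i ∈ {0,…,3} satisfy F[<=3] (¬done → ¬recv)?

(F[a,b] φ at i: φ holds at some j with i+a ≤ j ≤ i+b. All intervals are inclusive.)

4

Evaluate at each i in [0,3]:
  i=0: ✓ (witness j=0)
  i=1: ✓ (witness j=1)
  i=2: ✓ (witness j=2)
  i=3: ✓ (witness j=4)
Positions where it holds: {0, 1, 2, 3} → 4.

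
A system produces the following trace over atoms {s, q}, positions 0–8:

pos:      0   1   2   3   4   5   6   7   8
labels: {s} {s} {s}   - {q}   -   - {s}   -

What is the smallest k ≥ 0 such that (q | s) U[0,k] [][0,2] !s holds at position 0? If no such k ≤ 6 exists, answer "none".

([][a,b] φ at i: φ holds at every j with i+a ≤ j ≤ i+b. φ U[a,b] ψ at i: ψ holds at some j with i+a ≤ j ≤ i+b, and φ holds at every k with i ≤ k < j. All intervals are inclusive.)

3

Need earliest j ≥ 0 with [][0,2] !s, and (q | s) at every k in [0,j-1].
  j=0: rhs fails.
  j=1: rhs fails.
  j=2: rhs fails.
  j=3: rhs holds; lhs holds on [0,2]. k = 3.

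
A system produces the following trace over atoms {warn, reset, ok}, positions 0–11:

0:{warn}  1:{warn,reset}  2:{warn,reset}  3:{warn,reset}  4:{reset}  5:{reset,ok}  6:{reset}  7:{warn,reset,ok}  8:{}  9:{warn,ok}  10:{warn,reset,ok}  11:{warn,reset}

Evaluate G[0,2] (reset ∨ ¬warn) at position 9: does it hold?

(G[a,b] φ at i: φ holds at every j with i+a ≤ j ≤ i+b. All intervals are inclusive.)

No

Check (reset ∨ ¬warn) at every j in [9,11]:
  j=9: false
  j=10: true
  j=11: true
Fails at j=9 → formula fails.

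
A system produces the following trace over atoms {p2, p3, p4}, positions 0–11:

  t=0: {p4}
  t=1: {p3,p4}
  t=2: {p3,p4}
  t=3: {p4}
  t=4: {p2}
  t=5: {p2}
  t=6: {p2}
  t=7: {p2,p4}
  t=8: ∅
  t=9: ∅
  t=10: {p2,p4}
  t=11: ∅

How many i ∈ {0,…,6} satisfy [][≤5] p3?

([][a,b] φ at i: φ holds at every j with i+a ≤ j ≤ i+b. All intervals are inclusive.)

Evaluate at each i in [0,6]:
  i=0: ✗ (fails at j=0)
  i=1: ✗ (fails at j=3)
  i=2: ✗ (fails at j=3)
  i=3: ✗ (fails at j=3)
  i=4: ✗ (fails at j=4)
  i=5: ✗ (fails at j=5)
  i=6: ✗ (fails at j=6)
Positions where it holds: {} → 0.

0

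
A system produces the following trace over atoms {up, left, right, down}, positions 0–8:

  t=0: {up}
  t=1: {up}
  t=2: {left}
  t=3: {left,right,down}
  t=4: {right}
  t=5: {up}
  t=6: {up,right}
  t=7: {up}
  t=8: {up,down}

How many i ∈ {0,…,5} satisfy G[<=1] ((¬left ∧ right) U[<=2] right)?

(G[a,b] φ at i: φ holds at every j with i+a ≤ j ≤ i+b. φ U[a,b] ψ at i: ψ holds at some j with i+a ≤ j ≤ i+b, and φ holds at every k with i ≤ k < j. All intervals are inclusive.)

Evaluate at each i in [0,5]:
  i=0: ✗ (fails at j=0)
  i=1: ✗ (fails at j=1)
  i=2: ✗ (fails at j=2)
  i=3: ✓ (all of [3,4])
  i=4: ✗ (fails at j=5)
  i=5: ✗ (fails at j=5)
Positions where it holds: {3} → 1.

1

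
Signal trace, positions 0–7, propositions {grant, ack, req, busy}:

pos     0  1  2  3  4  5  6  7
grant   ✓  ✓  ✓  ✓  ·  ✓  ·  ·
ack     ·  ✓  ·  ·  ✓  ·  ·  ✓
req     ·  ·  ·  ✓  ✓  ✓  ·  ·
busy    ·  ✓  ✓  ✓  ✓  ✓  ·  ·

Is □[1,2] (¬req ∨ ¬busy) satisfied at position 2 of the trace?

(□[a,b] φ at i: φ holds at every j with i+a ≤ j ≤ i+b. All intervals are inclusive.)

False

Check (¬req ∨ ¬busy) at every j in [3,4]:
  j=3: false
  j=4: false
Fails at j=3 → formula fails.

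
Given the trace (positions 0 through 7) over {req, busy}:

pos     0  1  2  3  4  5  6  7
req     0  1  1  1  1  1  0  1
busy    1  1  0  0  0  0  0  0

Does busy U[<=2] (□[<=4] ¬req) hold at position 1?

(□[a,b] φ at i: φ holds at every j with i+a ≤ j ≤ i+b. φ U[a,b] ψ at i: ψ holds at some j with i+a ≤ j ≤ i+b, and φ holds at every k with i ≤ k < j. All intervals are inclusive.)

False

Need some j in [1,3] with □[<=4] ¬req, and busy at every k in [1,j-1].
  j=1: □[<=4] ¬req — fails at 1.
  j=2: □[<=4] ¬req — fails at 2.
  j=3: □[<=4] ¬req — fails at 3.
No j in the window works → until fails.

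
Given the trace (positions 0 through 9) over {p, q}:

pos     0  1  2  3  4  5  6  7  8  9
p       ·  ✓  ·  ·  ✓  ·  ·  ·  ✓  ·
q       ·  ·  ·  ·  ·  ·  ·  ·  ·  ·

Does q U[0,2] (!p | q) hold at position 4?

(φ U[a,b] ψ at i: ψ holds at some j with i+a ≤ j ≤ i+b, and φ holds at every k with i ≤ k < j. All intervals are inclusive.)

No

Need some j in [4,6] with (!p | q), and q at every k in [4,j-1].
  j=4: (!p | q) false.
  j=5: (!p | q) holds, but q fails at k=4 → not this j.
  j=6: (!p | q) holds, but q fails at k=4 → not this j.
No j in the window works → until fails.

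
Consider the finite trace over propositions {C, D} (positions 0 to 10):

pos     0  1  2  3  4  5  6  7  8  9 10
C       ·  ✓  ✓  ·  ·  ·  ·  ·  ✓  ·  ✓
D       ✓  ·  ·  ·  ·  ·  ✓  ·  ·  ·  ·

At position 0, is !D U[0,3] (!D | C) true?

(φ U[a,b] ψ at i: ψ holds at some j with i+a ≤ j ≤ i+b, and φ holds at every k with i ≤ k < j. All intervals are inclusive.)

Does not hold

Need some j in [0,3] with (!D | C), and !D at every k in [0,j-1].
  j=0: (!D | C) false.
  j=1: (!D | C) holds, but !D fails at k=0 → not this j.
  j=2: (!D | C) holds, but !D fails at k=0 → not this j.
  j=3: (!D | C) holds, but !D fails at k=0 → not this j.
No j in the window works → until fails.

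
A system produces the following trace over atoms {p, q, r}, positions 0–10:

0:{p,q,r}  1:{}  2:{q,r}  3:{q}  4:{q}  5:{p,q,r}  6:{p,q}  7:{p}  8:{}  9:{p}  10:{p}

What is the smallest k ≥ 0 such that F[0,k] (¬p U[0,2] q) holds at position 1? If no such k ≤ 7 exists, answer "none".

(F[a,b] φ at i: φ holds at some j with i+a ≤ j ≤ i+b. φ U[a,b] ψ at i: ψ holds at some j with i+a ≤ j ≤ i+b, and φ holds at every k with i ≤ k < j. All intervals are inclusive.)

Scan j = 1,2,… for (¬p U[0,2] q):
  j=1: holds
First hit at j=1, so smallest k = 1-1 = 0.

0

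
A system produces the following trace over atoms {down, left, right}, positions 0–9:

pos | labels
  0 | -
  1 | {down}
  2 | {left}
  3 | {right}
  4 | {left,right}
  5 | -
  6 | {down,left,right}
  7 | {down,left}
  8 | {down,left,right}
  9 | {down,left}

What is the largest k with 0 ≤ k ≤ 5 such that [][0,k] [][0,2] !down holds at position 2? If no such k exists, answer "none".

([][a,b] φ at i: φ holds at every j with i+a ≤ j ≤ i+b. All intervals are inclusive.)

1

[][0,2] !down must hold from j=2 onward; find where it first fails.
  j=2: holds
  j=3: holds
  j=4: fails
Holds on [2,3], so largest k = 1.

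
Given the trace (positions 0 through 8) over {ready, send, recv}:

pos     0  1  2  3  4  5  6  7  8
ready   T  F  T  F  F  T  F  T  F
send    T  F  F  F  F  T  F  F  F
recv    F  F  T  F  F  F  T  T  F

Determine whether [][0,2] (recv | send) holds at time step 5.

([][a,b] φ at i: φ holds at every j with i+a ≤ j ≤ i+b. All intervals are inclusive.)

Check (recv | send) at every j in [5,7]:
  j=5: true
  j=6: true
  j=7: true
All positions satisfy it → formula holds.

True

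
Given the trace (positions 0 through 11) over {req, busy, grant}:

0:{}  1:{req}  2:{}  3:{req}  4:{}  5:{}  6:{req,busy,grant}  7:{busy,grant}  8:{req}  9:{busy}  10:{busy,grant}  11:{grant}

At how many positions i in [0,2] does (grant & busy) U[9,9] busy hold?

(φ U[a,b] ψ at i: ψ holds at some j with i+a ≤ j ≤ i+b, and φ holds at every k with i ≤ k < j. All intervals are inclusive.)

Evaluate at each i in [0,2]:
  i=0: ✗ (lhs fails at k=0 before rhs at j=9)
  i=1: ✗ (lhs fails at k=1 before rhs at j=10)
  i=2: ✗ (no rhs in [11,11])
Positions where it holds: {} → 0.

0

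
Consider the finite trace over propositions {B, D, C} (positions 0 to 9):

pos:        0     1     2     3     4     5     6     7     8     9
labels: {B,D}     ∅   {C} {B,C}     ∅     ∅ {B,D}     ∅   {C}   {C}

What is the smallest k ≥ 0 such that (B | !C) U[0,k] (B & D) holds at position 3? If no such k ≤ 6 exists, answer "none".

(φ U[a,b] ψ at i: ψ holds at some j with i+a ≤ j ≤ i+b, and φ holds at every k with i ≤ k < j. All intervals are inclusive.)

3

Need earliest j ≥ 3 with (B & D), and (B | !C) at every k in [3,j-1].
  j=3: rhs fails.
  j=4: rhs fails.
  j=5: rhs fails.
  j=6: rhs holds; lhs holds on [3,5]. k = 3.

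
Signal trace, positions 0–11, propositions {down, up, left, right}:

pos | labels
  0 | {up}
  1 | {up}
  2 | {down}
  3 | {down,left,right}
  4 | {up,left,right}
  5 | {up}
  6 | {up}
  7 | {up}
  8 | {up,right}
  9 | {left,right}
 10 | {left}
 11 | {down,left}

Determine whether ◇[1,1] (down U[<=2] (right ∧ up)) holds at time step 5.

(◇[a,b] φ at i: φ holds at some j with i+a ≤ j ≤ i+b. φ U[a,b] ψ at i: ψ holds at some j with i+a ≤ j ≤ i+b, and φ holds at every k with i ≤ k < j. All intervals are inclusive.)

Check (down U[<=2] (right ∧ up)) at each j in [6,6]:
  j=6: fails
No position in the window satisfies it → formula fails.

Does not hold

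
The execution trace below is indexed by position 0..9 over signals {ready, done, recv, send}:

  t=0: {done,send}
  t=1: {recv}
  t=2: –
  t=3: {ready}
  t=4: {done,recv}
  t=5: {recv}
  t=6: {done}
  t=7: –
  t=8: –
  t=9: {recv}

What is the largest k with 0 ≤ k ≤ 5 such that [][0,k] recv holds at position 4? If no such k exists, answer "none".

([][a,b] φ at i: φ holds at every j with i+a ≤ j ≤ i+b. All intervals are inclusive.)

recv must hold from j=4 onward; find where it first fails.
  j=4: holds
  j=5: holds
  j=6: fails
Holds on [4,5], so largest k = 1.

1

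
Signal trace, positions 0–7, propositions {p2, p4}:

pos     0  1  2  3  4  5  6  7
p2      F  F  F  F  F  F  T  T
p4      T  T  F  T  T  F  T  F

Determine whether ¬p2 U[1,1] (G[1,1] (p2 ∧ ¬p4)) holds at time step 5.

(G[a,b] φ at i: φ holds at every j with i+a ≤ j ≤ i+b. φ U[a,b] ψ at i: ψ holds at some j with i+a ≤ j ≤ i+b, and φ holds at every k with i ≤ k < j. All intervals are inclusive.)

True

Need some j in [6,6] with G[1,1] (p2 ∧ ¬p4), and ¬p2 at every k in [5,j-1].
  j=6: G[1,1] (p2 ∧ ¬p4) holds; ¬p2 holds at every k in [5,5] → satisfied.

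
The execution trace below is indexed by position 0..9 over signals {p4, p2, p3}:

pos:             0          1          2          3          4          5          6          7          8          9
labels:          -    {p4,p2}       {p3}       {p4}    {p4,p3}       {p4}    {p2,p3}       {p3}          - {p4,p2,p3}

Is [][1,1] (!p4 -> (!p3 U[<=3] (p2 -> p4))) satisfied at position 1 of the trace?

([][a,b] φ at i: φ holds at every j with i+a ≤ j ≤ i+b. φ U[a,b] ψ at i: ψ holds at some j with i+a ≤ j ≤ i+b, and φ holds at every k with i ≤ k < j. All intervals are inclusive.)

Holds

Check (!p4 -> (!p3 U[<=3] (p2 -> p4))) at every j in [2,2]:
  j=2: antecedent true; consequent holds → ✓
All positions satisfy it → formula holds.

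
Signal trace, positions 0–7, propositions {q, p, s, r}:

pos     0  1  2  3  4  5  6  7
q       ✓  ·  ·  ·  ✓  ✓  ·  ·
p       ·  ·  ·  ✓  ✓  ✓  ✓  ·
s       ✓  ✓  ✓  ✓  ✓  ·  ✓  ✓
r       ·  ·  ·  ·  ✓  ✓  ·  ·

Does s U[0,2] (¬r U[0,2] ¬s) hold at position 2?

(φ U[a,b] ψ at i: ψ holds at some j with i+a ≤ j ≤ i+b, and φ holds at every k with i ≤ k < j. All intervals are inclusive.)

False

Need some j in [2,4] with (¬r U[0,2] ¬s), and s at every k in [2,j-1].
  j=2: (¬r U[0,2] ¬s) — fails.
  j=3: (¬r U[0,2] ¬s) — fails.
  j=4: (¬r U[0,2] ¬s) — fails.
No j in the window works → until fails.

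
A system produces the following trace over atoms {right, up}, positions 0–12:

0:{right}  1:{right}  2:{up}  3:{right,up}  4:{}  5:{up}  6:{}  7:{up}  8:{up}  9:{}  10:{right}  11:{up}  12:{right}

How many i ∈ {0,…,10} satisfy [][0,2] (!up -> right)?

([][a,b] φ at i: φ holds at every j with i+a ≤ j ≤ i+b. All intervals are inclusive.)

3

Evaluate at each i in [0,10]:
  i=0: ✓ (all of [0,2])
  i=1: ✓ (all of [1,3])
  i=2: ✗ (fails at j=4)
  i=3: ✗ (fails at j=4)
  i=4: ✗ (fails at j=4)
  i=5: ✗ (fails at j=6)
  i=6: ✗ (fails at j=6)
  i=7: ✗ (fails at j=9)
  i=8: ✗ (fails at j=9)
  i=9: ✗ (fails at j=9)
  i=10: ✓ (all of [10,12])
Positions where it holds: {0, 1, 10} → 3.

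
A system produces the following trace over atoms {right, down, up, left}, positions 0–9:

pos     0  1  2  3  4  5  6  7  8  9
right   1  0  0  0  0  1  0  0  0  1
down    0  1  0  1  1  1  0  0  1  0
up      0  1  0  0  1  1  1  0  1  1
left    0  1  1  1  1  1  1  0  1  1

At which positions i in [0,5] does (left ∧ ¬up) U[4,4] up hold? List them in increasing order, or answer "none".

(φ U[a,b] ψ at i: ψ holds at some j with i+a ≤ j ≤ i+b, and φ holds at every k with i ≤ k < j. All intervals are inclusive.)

Evaluate at each i in [0,5]:
  i=0: ✗ (lhs fails at k=0 before rhs at j=4)
  i=1: ✗ (lhs fails at k=1 before rhs at j=5)
  i=2: ✗ (lhs fails at k=4 before rhs at j=6)
  i=3: ✗ (no rhs in [7,7])
  i=4: ✗ (lhs fails at k=4 before rhs at j=8)
  i=5: ✗ (lhs fails at k=5 before rhs at j=9)

none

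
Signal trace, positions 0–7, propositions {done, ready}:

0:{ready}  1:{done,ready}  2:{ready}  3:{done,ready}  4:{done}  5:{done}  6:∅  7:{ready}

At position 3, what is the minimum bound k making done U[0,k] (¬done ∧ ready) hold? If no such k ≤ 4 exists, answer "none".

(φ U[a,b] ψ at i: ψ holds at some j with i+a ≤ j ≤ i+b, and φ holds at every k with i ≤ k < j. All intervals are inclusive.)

Need earliest j ≥ 3 with (¬done ∧ ready), and done at every k in [3,j-1].
  j=3: rhs fails.
  j=4: rhs fails.
  j=5: rhs fails.
  j=6: rhs fails.
  j=7: rhs holds but lhs fails at k=6.
No witness within the range → none.

none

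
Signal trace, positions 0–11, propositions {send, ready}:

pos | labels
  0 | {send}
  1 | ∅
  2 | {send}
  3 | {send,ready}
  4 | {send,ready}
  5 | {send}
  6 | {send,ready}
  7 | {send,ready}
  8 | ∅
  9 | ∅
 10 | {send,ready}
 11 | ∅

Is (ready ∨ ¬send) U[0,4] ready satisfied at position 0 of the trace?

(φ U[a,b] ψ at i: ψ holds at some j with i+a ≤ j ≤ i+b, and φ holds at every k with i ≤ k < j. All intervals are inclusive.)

Need some j in [0,4] with ready, and (ready ∨ ¬send) at every k in [0,j-1].
  j=0: ready false.
  j=1: ready false.
  j=2: ready false.
  j=3: ready holds, but (ready ∨ ¬send) fails at k=0 → not this j.
  j=4: ready holds, but (ready ∨ ¬send) fails at k=0 → not this j.
No j in the window works → until fails.

Does not hold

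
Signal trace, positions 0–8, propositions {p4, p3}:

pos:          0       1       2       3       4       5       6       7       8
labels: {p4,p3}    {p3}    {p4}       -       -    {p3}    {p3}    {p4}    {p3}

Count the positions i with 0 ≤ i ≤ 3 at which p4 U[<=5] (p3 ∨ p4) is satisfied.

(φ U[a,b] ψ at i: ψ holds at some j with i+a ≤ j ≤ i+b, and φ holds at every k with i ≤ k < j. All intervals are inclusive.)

3

Evaluate at each i in [0,3]:
  i=0: ✓ (rhs at j=0)
  i=1: ✓ (rhs at j=1)
  i=2: ✓ (rhs at j=2)
  i=3: ✗ (lhs fails at k=3 before rhs at j=5)
Positions where it holds: {0, 1, 2} → 3.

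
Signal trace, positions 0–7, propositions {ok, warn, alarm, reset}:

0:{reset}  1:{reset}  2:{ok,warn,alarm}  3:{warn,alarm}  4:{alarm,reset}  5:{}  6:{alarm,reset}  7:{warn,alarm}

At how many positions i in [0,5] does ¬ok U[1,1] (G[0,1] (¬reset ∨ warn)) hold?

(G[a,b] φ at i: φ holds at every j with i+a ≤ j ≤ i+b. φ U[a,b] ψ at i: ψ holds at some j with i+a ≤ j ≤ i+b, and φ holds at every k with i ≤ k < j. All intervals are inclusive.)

1

Evaluate at each i in [0,5]:
  i=0: ✗ (no rhs in [1,1])
  i=1: ✓ (rhs at j=2; lhs holds on [1,1])
  i=2: ✗ (no rhs in [3,3])
  i=3: ✗ (no rhs in [4,4])
  i=4: ✗ (no rhs in [5,5])
  i=5: ✗ (no rhs in [6,6])
Positions where it holds: {1} → 1.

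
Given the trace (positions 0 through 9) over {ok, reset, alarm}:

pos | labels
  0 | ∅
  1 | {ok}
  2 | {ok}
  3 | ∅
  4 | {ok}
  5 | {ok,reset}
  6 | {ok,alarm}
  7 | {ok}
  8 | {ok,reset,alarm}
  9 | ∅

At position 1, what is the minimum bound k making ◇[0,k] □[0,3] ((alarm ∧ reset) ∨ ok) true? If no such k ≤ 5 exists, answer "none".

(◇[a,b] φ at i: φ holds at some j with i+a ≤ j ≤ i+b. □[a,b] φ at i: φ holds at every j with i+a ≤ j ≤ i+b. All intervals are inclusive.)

Scan j = 1,2,… for □[0,3] ((alarm ∧ reset) ∨ ok):
  j=1: fails
  j=2: fails
  j=3: fails
  j=4: holds
First hit at j=4, so smallest k = 4-1 = 3.

3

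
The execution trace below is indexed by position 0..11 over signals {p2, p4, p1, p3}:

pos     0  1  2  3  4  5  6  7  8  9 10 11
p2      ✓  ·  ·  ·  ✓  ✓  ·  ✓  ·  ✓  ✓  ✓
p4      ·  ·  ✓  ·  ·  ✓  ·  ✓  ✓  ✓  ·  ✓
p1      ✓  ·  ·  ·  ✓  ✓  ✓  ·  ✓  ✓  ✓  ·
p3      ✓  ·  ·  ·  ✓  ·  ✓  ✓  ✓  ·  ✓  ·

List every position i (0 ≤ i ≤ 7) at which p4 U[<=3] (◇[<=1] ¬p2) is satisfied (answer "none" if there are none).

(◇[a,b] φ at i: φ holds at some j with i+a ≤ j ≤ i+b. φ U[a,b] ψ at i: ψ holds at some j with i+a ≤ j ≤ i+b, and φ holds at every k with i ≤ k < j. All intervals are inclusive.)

0, 1, 2, 3, 5, 6, 7

Evaluate at each i in [0,7]:
  i=0: ✓ (rhs at j=0)
  i=1: ✓ (rhs at j=1)
  i=2: ✓ (rhs at j=2)
  i=3: ✓ (rhs at j=3)
  i=4: ✗ (lhs fails at k=4 before rhs at j=5)
  i=5: ✓ (rhs at j=5)
  i=6: ✓ (rhs at j=6)
  i=7: ✓ (rhs at j=7)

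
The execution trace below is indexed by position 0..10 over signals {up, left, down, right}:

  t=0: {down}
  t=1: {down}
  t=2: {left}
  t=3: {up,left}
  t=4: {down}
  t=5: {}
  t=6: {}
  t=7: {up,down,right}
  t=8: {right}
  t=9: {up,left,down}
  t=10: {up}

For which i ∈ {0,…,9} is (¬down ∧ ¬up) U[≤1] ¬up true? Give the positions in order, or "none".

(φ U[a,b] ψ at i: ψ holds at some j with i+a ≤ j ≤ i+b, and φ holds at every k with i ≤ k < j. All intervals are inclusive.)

Evaluate at each i in [0,9]:
  i=0: ✓ (rhs at j=0)
  i=1: ✓ (rhs at j=1)
  i=2: ✓ (rhs at j=2)
  i=3: ✗ (lhs fails at k=3 before rhs at j=4)
  i=4: ✓ (rhs at j=4)
  i=5: ✓ (rhs at j=5)
  i=6: ✓ (rhs at j=6)
  i=7: ✗ (lhs fails at k=7 before rhs at j=8)
  i=8: ✓ (rhs at j=8)
  i=9: ✗ (no rhs in [9,10])

0, 1, 2, 4, 5, 6, 8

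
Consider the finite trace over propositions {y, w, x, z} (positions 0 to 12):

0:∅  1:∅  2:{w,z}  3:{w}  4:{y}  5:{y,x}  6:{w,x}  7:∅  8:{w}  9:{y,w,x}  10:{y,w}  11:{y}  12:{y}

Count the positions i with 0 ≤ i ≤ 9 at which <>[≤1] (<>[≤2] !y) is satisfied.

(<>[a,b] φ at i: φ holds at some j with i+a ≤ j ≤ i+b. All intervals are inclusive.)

Evaluate at each i in [0,9]:
  i=0: ✓ (witness j=0)
  i=1: ✓ (witness j=1)
  i=2: ✓ (witness j=2)
  i=3: ✓ (witness j=3)
  i=4: ✓ (witness j=4)
  i=5: ✓ (witness j=5)
  i=6: ✓ (witness j=6)
  i=7: ✓ (witness j=7)
  i=8: ✓ (witness j=8)
  i=9: ✗ (none in [9,10])
Positions where it holds: {0, 1, 2, 3, 4, 5, 6, 7, 8} → 9.

9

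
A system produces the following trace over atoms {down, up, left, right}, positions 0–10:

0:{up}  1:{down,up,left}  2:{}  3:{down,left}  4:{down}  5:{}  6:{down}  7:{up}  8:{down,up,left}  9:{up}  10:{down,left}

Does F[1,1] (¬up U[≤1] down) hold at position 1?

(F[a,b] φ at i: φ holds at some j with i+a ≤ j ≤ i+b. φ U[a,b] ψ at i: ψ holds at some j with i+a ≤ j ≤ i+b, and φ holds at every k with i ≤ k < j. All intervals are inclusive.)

Check (¬up U[≤1] down) at each j in [2,2]:
  j=2: holds
Found at j=2 → formula holds.

Holds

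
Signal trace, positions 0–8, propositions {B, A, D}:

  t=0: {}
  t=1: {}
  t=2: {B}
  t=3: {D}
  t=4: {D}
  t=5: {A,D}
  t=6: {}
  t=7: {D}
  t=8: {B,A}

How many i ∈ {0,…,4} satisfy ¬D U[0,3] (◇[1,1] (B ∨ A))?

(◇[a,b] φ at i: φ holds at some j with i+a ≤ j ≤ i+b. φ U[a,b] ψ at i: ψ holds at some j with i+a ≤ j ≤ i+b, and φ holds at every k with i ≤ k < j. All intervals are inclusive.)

3

Evaluate at each i in [0,4]:
  i=0: ✓ (rhs at j=1; lhs holds on [0,0])
  i=1: ✓ (rhs at j=1)
  i=2: ✗ (lhs fails at k=3 before rhs at j=4)
  i=3: ✗ (lhs fails at k=3 before rhs at j=4)
  i=4: ✓ (rhs at j=4)
Positions where it holds: {0, 1, 4} → 3.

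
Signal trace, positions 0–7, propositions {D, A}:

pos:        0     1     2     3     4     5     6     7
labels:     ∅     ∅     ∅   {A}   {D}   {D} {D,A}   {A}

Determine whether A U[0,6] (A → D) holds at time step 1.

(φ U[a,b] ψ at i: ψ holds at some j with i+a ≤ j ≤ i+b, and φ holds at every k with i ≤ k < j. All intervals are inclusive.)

Need some j in [1,7] with (A → D), and A at every k in [1,j-1].
  j=1: (A → D) holds; no prefix to check → satisfied.

True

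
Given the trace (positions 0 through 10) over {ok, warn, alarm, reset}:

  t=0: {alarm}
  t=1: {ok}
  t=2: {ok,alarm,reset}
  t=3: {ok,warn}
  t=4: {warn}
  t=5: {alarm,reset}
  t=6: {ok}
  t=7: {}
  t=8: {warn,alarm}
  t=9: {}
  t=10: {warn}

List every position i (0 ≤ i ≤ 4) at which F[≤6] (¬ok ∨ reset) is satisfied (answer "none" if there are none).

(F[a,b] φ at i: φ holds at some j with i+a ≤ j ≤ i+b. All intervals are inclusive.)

0, 1, 2, 3, 4

Evaluate at each i in [0,4]:
  i=0: ✓ (witness j=0)
  i=1: ✓ (witness j=2)
  i=2: ✓ (witness j=2)
  i=3: ✓ (witness j=4)
  i=4: ✓ (witness j=4)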